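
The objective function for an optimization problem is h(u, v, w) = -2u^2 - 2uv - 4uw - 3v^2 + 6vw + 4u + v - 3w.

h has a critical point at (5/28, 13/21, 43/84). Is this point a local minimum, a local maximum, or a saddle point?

The Hessian is constant: H = [[-4, -2, -4], [-2, -6, 6], [-4, 6, 0]].
Leading principal minors: Δ₁ = -4, Δ₂ = 20, Δ₃ = 336.
The minors fit neither the all-positive nor the alternating-sign pattern, so H is indefinite: a saddle point.

saddle point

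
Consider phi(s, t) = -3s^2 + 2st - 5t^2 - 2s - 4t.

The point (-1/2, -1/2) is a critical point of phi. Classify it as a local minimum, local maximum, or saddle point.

The Hessian of phi is constant: H = [[-6, 2], [2, -10]].
det(H) = (-6)·(-10) − 2² = 56.
det(H) > 0 and tr(H) = -16 < 0, so H is negative definite and the point is a local maximum.

local maximum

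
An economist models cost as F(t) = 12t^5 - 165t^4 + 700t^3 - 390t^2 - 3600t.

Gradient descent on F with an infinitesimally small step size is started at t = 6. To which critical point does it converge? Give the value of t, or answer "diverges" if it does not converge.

5

F'(t) = 60(t - 5)(t - 4)(t - 3)(t + 1), so F'(6) = 2520.
Gradient descent moves in the -F' direction, i.e. t is decreasing.
The nearest critical point in that direction is t = 5, where F'' = 720 > 0 (a local minimum). The iterate converges there.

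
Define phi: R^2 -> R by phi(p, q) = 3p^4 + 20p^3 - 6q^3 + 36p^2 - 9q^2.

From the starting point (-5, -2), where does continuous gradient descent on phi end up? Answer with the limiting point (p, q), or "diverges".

phi is separable, so gradient descent decouples: p follows -∂phi/∂p, q follows -∂phi/∂q.
∂phi/∂p = 12p(p + 2)(p + 3); at p=-5 this is -360, so p increases.
∂phi/∂q = -18q(q + 1); at q=-2 this is -36, so q increases.
p converges to its nearest critical value -3 (a local min of the p-part); q converges to -1. The iterate converges to (-3, -1).

(-3, -1)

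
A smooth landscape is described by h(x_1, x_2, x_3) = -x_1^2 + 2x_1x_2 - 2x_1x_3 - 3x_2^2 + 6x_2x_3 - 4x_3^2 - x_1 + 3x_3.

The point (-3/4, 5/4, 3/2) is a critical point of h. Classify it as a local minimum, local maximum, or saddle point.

The Hessian is constant: H = [[-2, 2, -2], [2, -6, 6], [-2, 6, -8]].
Leading principal minors: Δ₁ = -2, Δ₂ = 8, Δ₃ = -16.
The minors alternate sign starting negative (−, +, −), so H is negative definite: a local maximum.

local maximum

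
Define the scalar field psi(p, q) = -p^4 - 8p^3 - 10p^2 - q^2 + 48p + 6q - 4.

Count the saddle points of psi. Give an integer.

psi separates as a function of p plus a function of q, so ∇psi=0 decouples.
∂psi/∂p = -4(p - 1)(p + 3)(p + 4) = 0 at p ∈ {-4, -3, 1}; ∂psi/∂q = -2(q - 3) = 0 at q ∈ {3}.
The Hessian is diagonal: diag(psi_pp, psi_qq). Second derivatives: psi_pp(-4)=-20, psi_pp(-3)=16, psi_pp(1)=-80; psi_qq(3)=-2.
Saddle points occur where the two diagonal entries have opposite signs: (-3, 3). Count: 1.

1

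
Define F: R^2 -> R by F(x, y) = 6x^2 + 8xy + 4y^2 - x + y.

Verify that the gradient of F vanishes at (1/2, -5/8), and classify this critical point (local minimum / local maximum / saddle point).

local minimum

∇F = (12x + 8y - 1, 8x + 8y + 1); substituting (1/2, -5/8) gives ∇F = (0, 0), so (1/2, -5/8) is indeed a critical point.
The Hessian of F is constant: H = [[12, 8], [8, 8]].
det(H) = 12·8 − 8² = 32.
det(H) > 0 and tr(H) = 20 > 0, so H is positive definite and the point is a local minimum.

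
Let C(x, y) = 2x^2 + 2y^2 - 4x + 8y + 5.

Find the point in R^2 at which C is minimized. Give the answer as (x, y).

(1, -2)

C(x,y) separates as P(x) + Q(y) + 5, so its minimum is min P + min Q + 5.
P'(x) = 4x - 4 vanishes at x ∈ {1}; Q'(y) = 4y + 8 vanishes at y ∈ {-2}.
Local minima of P (where P''>0): P(1)=-2. Local minima of Q: Q(-2)=-8.
So the global minimum of C is P(1) + Q(-2) + 5 = -2 − 8 + 5 = -5, attained at (1, -2).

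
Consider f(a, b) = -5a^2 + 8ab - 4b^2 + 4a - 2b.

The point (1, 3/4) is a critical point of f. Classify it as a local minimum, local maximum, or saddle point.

local maximum

The Hessian of f is constant: H = [[-10, 8], [8, -8]].
det(H) = (-10)·(-8) − 8² = 16.
det(H) > 0 and tr(H) = -18 < 0, so H is negative definite and the point is a local maximum.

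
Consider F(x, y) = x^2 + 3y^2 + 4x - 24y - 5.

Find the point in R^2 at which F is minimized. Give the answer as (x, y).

F(x,y) separates as P(x) + Q(y) − 5, so its minimum is min P + min Q − 5.
P'(x) = 2x + 4 vanishes at x ∈ {-2}; Q'(y) = 6y - 24 vanishes at y ∈ {4}.
Local minima of P (where P''>0): P(-2)=-4. Local minima of Q: Q(4)=-48.
So the global minimum of F is P(-2) + Q(4) − 5 = -4 − 48 − 5 = -57, attained at (-2, 4).

(-2, 4)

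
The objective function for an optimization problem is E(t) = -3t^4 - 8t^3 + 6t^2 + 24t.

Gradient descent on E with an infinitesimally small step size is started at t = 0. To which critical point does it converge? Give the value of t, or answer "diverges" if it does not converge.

-1

E'(t) = -12(t - 1)(t + 1)(t + 2), so E'(0) = 24.
Gradient descent moves in the -E' direction, i.e. t is decreasing.
The nearest critical point in that direction is t = -1, where E'' = 24 > 0 (a local minimum). The iterate converges there.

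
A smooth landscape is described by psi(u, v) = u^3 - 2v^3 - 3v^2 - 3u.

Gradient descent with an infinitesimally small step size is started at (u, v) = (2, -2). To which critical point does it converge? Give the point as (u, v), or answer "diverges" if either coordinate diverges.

psi is separable, so gradient descent decouples: u follows -∂psi/∂u, v follows -∂psi/∂v.
∂psi/∂u = 3(u - 1)(u + 1); at u=2 this is 9, so u decreases.
∂psi/∂v = -6v(v + 1); at v=-2 this is -12, so v increases.
u converges to its nearest critical value 1 (a local min of the u-part); v converges to -1. The iterate converges to (1, -1).

(1, -1)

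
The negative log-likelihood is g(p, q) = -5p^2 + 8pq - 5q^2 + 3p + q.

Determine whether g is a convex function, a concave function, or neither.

concave

g is quadratic, so its Hessian is the constant matrix H = [[-10, 8], [8, -10]].
det(H) = 36, tr(H) = -20.
det(H) > 0 and tr(H) < 0, so H is negative definite everywhere: concave.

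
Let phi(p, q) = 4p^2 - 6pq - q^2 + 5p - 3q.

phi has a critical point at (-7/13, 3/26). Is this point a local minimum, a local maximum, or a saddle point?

saddle point

The Hessian of phi is constant: H = [[8, -6], [-6, -2]].
det(H) = 8·(-2) − (-6)² = -52.
Since det(H) < 0, H is indefinite and the critical point is a saddle point.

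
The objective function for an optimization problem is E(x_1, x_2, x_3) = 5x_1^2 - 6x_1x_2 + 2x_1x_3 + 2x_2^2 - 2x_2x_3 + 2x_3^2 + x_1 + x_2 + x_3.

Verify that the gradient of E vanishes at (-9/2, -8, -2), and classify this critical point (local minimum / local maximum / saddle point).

local minimum

∇E = (10x_1 - 6x_2 + 2x_3 + 1, -6x_1 + 4x_2 - 2x_3 + 1, 2x_1 - 2x_2 + 4x_3 + 1); substituting (-9/2, -8, -2) gives ∇E = (0, 0, 0), so (-9/2, -8, -2) is indeed a critical point.
The Hessian is constant: H = [[10, -6, 2], [-6, 4, -2], [2, -2, 4]].
Leading principal minors: Δ₁ = 10, Δ₂ = 4, Δ₃ = 8.
All leading minors are positive, so H is positive definite: a local minimum.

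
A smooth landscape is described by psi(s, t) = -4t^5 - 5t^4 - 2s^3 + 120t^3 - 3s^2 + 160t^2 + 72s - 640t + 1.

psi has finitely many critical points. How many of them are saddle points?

psi separates as a function of s plus a function of t, so ∇psi=0 decouples.
∂psi/∂s = -6(s - 3)(s + 4) = 0 at s ∈ {-4, 3}; ∂psi/∂t = -20(t - 4)(t - 1)(t + 2)(t + 4) = 0 at t ∈ {-4, -2, 1, 4}.
The Hessian is diagonal: diag(psi_ss, psi_tt). Second derivatives: psi_ss(-4)=42, psi_ss(3)=-42; psi_tt(-4)=1600, psi_tt(-2)=-720, psi_tt(1)=900, psi_tt(4)=-2880.
Saddle points occur where the two diagonal entries have opposite signs: (-4, -2), (-4, 4), (3, -4), (3, 1). Count: 4.

4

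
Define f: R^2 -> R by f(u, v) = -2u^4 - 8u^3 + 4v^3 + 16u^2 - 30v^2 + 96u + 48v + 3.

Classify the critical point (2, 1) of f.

local maximum

The mixed partial ∂²f/∂u∂v is 0, so the Hessian at any point is diag(f_uu, f_vv) = diag(8(-3u^2 - 6u + 4), 12(2v - 5)).
At (2, 1): H = diag(-160, -36).
Both eigenvalues are negative, so H is negative definite: a local maximum.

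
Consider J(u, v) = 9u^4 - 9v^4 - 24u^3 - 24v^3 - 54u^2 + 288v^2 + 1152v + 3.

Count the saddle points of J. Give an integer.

5

J separates as a function of u plus a function of v, so ∇J=0 decouples.
∂J/∂u = 36u(u - 3)(u + 1) = 0 at u ∈ {-1, 0, 3}; ∂J/∂v = -36(v - 4)(v + 2)(v + 4) = 0 at v ∈ {-4, -2, 4}.
The Hessian is diagonal: diag(J_uu, J_vv). Second derivatives: J_uu(-1)=144, J_uu(0)=-108, J_uu(3)=432; J_vv(-4)=-576, J_vv(-2)=432, J_vv(4)=-1728.
Saddle points occur where the two diagonal entries have opposite signs: (-1, -4), (-1, 4), (0, -2), (3, -4), (3, 4). Count: 5.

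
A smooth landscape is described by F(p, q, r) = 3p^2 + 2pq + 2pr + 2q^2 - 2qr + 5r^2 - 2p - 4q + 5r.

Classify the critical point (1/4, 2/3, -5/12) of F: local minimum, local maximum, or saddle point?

The Hessian is constant: H = [[6, 2, 2], [2, 4, -2], [2, -2, 10]].
Leading principal minors: Δ₁ = 6, Δ₂ = 20, Δ₃ = 144.
All leading minors are positive, so H is positive definite: a local minimum.

local minimum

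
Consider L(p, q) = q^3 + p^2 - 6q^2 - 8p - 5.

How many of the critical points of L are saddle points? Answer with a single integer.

L separates as a function of p plus a function of q, so ∇L=0 decouples.
∂L/∂p = 2(p - 4) = 0 at p ∈ {4}; ∂L/∂q = 3q(q - 4) = 0 at q ∈ {0, 4}.
The Hessian is diagonal: diag(L_pp, L_qq). Second derivatives: L_pp(4)=2; L_qq(0)=-12, L_qq(4)=12.
Saddle points occur where the two diagonal entries have opposite signs: (4, 0). Count: 1.

1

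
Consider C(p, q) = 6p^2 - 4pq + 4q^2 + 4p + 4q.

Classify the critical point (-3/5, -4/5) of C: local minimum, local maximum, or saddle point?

The Hessian of C is constant: H = [[12, -4], [-4, 8]].
det(H) = 12·8 − (-4)² = 80.
det(H) > 0 and tr(H) = 20 > 0, so H is positive definite and the point is a local minimum.

local minimum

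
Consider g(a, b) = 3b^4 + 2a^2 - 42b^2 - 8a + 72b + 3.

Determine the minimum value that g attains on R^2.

g(a,b) separates as P(a) + Q(b) + 3, so its minimum is min P + min Q + 3.
P'(a) = 4a - 8 vanishes at a ∈ {2}; Q'(b) = 12(b - 2)(b - 1)(b + 3) vanishes at b ∈ {-3, 1, 2}.
Local minima of P (where P''>0): P(2)=-8. Local minima of Q: Q(-3)=-351, Q(2)=24.
So the global minimum of g is P(2) + Q(-3) + 3 = -8 − 351 + 3 = -356, attained at (2, -3).

-356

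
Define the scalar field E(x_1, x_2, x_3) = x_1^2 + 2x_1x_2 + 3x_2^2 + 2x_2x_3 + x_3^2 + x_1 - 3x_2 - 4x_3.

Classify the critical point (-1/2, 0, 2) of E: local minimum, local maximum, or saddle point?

The Hessian is constant: H = [[2, 2, 0], [2, 6, 2], [0, 2, 2]].
Leading principal minors: Δ₁ = 2, Δ₂ = 8, Δ₃ = 8.
All leading minors are positive, so H is positive definite: a local minimum.

local minimum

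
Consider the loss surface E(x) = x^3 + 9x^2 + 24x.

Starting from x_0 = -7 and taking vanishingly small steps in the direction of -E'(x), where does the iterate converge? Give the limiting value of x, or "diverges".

diverges

E'(x) = 3(x + 2)(x + 4), so E'(-7) = 45.
Gradient descent moves in the -E' direction, i.e. x is decreasing.
There is no critical point below x=-7, and E' keeps the same sign, so the iterate runs off to −∞.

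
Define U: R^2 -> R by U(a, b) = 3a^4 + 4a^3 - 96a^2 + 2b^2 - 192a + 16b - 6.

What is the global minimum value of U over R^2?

U(a,b) separates as P(a) + Q(b) − 6, so its minimum is min P + min Q − 6.
P'(a) = 12(a - 4)(a + 1)(a + 4) vanishes at a ∈ {-4, -1, 4}; Q'(b) = 4b + 16 vanishes at b ∈ {-4}.
Local minima of P (where P''>0): P(-4)=-256, P(4)=-1280. Local minima of Q: Q(-4)=-32.
So the global minimum of U is P(4) + Q(-4) − 6 = -1280 − 32 − 6 = -1318, attained at (4, -4).

-1318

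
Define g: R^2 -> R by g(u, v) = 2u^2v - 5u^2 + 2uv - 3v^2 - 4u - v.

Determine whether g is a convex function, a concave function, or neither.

The term 2u^2v is cubic, so the Hessian is not constant.
∂²g/∂u² = 4v - 10, which takes both signs as v varies (negative for sufficiently negative v). A diagonal entry of the Hessian changing sign means the Hessian is neither positive- nor negative-semidefinite on all of R^2.

neither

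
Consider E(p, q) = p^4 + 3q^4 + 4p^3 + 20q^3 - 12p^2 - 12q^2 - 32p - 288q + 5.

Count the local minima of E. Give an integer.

E separates as a function of p plus a function of q, so ∇E=0 decouples.
∂E/∂p = 4(p - 2)(p + 1)(p + 4) = 0 at p ∈ {-4, -1, 2}; ∂E/∂q = 12(q - 2)(q + 3)(q + 4) = 0 at q ∈ {-4, -3, 2}.
The Hessian is diagonal: diag(E_pp, E_qq). Second derivatives: E_pp(-4)=72, E_pp(-1)=-36, E_pp(2)=72; E_qq(-4)=72, E_qq(-3)=-60, E_qq(2)=360.
Local minima occur where both diagonal entries positive: (-4, -4), (-4, 2), (2, -4), (2, 2). Count: 4.

4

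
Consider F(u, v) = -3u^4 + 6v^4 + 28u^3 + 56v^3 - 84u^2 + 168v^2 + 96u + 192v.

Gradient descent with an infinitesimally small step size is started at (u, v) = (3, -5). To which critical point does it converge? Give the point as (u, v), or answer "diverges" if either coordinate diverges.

F is separable, so gradient descent decouples: u follows -∂F/∂u, v follows -∂F/∂v.
∂F/∂u = -12(u - 4)(u - 2)(u - 1); at u=3 this is 24, so u decreases.
∂F/∂v = 24(v + 1)(v + 2)(v + 4); at v=-5 this is -288, so v increases.
u converges to its nearest critical value 2 (a local min of the u-part); v converges to -4. The iterate converges to (2, -4).

(2, -4)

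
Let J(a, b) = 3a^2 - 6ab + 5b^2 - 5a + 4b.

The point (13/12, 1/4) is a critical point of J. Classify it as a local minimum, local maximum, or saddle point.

local minimum

The Hessian of J is constant: H = [[6, -6], [-6, 10]].
det(H) = 6·10 − (-6)² = 24.
det(H) > 0 and tr(H) = 16 > 0, so H is positive definite and the point is a local minimum.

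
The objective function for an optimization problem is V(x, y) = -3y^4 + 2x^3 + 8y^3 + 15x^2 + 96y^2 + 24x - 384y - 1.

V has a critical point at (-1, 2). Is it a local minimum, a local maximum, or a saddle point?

The mixed partial ∂²V/∂x∂y is 0, so the Hessian at any point is diag(V_xx, V_yy) = diag(6(2x + 5), 12(-3y^2 + 4y + 16)).
At (-1, 2): H = diag(18, 144).
Both eigenvalues are positive, so H is positive definite: a local minimum.

local minimum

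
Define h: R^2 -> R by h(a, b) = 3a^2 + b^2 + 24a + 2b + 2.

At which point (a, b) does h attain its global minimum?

h(a,b) separates as P(a) + Q(b) + 2, so its minimum is min P + min Q + 2.
P'(a) = 6a + 24 vanishes at a ∈ {-4}; Q'(b) = 2b + 2 vanishes at b ∈ {-1}.
Local minima of P (where P''>0): P(-4)=-48. Local minima of Q: Q(-1)=-1.
So the global minimum of h is P(-4) + Q(-1) + 2 = -48 − 1 + 2 = -47, attained at (-4, -1).

(-4, -1)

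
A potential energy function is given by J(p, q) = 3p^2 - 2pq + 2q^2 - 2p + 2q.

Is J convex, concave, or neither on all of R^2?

convex

J is quadratic, so its Hessian is the constant matrix H = [[6, -2], [-2, 4]].
det(H) = 20, tr(H) = 10.
det(H) > 0 and tr(H) > 0, so H is positive definite everywhere: convex.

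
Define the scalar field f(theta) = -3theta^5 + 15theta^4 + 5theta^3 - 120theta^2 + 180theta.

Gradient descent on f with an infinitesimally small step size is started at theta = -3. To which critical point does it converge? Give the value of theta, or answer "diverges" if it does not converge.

-2

f'(theta) = -15(theta - 3)(theta - 2)(theta - 1)(theta + 2), so f'(-3) = -1800.
Gradient descent moves in the -f' direction, i.e. theta is increasing.
The nearest critical point in that direction is theta = -2, where f'' = 900 > 0 (a local minimum). The iterate converges there.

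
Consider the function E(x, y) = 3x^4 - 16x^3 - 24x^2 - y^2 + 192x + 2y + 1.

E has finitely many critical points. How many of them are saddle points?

E separates as a function of x plus a function of y, so ∇E=0 decouples.
∂E/∂x = 12(x - 4)(x - 2)(x + 2) = 0 at x ∈ {-2, 2, 4}; ∂E/∂y = -2(y - 1) = 0 at y ∈ {1}.
The Hessian is diagonal: diag(E_xx, E_yy). Second derivatives: E_xx(-2)=288, E_xx(2)=-96, E_xx(4)=144; E_yy(1)=-2.
Saddle points occur where the two diagonal entries have opposite signs: (-2, 1), (4, 1). Count: 2.

2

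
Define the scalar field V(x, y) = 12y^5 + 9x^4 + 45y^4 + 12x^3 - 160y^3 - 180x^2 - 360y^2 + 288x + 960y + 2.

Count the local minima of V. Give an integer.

4

V separates as a function of x plus a function of y, so ∇V=0 decouples.
∂V/∂x = 36(x - 2)(x - 1)(x + 4) = 0 at x ∈ {-4, 1, 2}; ∂V/∂y = 60(y - 2)(y - 1)(y + 2)(y + 4) = 0 at y ∈ {-4, -2, 1, 2}.
The Hessian is diagonal: diag(V_xx, V_yy). Second derivatives: V_xx(-4)=1080, V_xx(1)=-180, V_xx(2)=216; V_yy(-4)=-3600, V_yy(-2)=1440, V_yy(1)=-900, V_yy(2)=1440.
Local minima occur where both diagonal entries positive: (-4, -2), (-4, 2), (2, -2), (2, 2). Count: 4.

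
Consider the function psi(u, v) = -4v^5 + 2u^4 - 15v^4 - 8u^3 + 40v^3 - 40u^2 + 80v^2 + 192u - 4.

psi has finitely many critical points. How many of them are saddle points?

6

psi separates as a function of u plus a function of v, so ∇psi=0 decouples.
∂psi/∂u = 8(u - 4)(u - 2)(u + 3) = 0 at u ∈ {-3, 2, 4}; ∂psi/∂v = -20v(v - 2)(v + 1)(v + 4) = 0 at v ∈ {-4, -1, 0, 2}.
The Hessian is diagonal: diag(psi_uu, psi_vv). Second derivatives: psi_uu(-3)=280, psi_uu(2)=-80, psi_uu(4)=112; psi_vv(-4)=1440, psi_vv(-1)=-180, psi_vv(0)=160, psi_vv(2)=-720.
Saddle points occur where the two diagonal entries have opposite signs: (-3, -1), (-3, 2), (2, -4), (2, 0), (4, -1), (4, 2). Count: 6.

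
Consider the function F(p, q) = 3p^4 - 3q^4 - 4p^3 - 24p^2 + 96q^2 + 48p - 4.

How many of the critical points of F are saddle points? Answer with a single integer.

5

F separates as a function of p plus a function of q, so ∇F=0 decouples.
∂F/∂p = 12(p - 2)(p - 1)(p + 2) = 0 at p ∈ {-2, 1, 2}; ∂F/∂q = -12q(q - 4)(q + 4) = 0 at q ∈ {-4, 0, 4}.
The Hessian is diagonal: diag(F_pp, F_qq). Second derivatives: F_pp(-2)=144, F_pp(1)=-36, F_pp(2)=48; F_qq(-4)=-384, F_qq(0)=192, F_qq(4)=-384.
Saddle points occur where the two diagonal entries have opposite signs: (-2, -4), (-2, 4), (1, 0), (2, -4), (2, 4). Count: 5.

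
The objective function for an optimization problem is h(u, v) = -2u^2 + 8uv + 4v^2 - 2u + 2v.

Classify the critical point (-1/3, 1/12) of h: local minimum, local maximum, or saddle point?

The Hessian of h is constant: H = [[-4, 8], [8, 8]].
det(H) = (-4)·8 − 8² = -96.
Since det(H) < 0, H is indefinite and the critical point is a saddle point.

saddle point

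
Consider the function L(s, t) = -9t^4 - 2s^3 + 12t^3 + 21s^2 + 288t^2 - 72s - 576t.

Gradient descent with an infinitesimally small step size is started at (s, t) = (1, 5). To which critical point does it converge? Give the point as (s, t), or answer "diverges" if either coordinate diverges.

L is separable, so gradient descent decouples: s follows -∂L/∂s, t follows -∂L/∂t.
∂L/∂s = -6(s - 4)(s - 3); at s=1 this is -36, so s increases.
∂L/∂t = -36(t - 4)(t - 1)(t + 4); at t=5 this is -1296, so t increases.
The t-coordinate has no critical point in that direction and runs off to infinity.

diverges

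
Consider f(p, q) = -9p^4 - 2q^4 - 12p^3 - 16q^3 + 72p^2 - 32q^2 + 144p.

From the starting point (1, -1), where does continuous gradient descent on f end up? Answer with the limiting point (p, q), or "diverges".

f is separable, so gradient descent decouples: p follows -∂f/∂p, q follows -∂f/∂q.
∂f/∂p = -36(p - 2)(p + 1)(p + 2); at p=1 this is 216, so p decreases.
∂f/∂q = -8q(q + 2)(q + 4); at q=-1 this is 24, so q decreases.
p converges to its nearest critical value -1 (a local min of the p-part); q converges to -2. The iterate converges to (-1, -2).

(-1, -2)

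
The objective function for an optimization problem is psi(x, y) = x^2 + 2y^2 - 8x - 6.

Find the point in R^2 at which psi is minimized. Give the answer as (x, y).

(4, 0)

psi(x,y) separates as P(x) + Q(y) − 6, so its minimum is min P + min Q − 6.
P'(x) = 2x - 8 vanishes at x ∈ {4}; Q'(y) = 4y vanishes at y ∈ {0}.
Local minima of P (where P''>0): P(4)=-16. Local minima of Q: Q(0)=0.
So the global minimum of psi is P(4) + Q(0) − 6 = -16 + 0 − 6 = -22, attained at (4, 0).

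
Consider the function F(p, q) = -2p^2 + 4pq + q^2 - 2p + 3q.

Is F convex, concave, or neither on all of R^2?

F is quadratic, so its Hessian is the constant matrix H = [[-4, 4], [4, 2]].
det(H) = -24, tr(H) = -2.
det(H) < 0, so H is indefinite: neither convex nor concave.

neither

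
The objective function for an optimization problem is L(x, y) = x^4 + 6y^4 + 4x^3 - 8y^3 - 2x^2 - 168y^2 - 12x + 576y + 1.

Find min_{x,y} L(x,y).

L(x,y) separates as P(x) + Q(y) + 1, so its minimum is min P + min Q + 1.
P'(x) = 4(x - 1)(x + 1)(x + 3) vanishes at x ∈ {-3, -1, 1}; Q'(y) = 24(y - 3)(y - 2)(y + 4) vanishes at y ∈ {-4, 2, 3}.
Local minima of P (where P''>0): P(-3)=-9, P(1)=-9. Local minima of Q: Q(-4)=-2944, Q(3)=486.
So the global minimum of L is P(-3) + Q(-4) + 1 = -9 − 2944 + 1 = -2952, attained at (-3, -4).

-2952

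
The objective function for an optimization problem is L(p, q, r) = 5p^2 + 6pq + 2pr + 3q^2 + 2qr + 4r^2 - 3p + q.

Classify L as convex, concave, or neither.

L is quadratic, so its Hessian is the constant matrix H = [[10, 6, 2], [6, 6, 2], [2, 2, 8]].
Leading principal minors: 10, 24, 176.
All positive ⇒ H ≻ 0 ⇒ convex.

convex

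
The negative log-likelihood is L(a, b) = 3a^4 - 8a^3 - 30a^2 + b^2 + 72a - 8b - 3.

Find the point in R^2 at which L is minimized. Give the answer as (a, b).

(-2, 4)

L(a,b) separates as P(a) + Q(b) − 3, so its minimum is min P + min Q − 3.
P'(a) = 12(a - 3)(a - 1)(a + 2) vanishes at a ∈ {-2, 1, 3}; Q'(b) = 2b - 8 vanishes at b ∈ {4}.
Local minima of P (where P''>0): P(-2)=-152, P(3)=-27. Local minima of Q: Q(4)=-16.
So the global minimum of L is P(-2) + Q(4) − 3 = -152 − 16 − 3 = -171, attained at (-2, 4).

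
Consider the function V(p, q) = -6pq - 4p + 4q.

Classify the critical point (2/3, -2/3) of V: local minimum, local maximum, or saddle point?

saddle point

The Hessian of V is constant: H = [[0, -6], [-6, 0]].
det(H) = 0·0 − (-6)² = -36.
Since det(H) < 0, H is indefinite and the critical point is a saddle point.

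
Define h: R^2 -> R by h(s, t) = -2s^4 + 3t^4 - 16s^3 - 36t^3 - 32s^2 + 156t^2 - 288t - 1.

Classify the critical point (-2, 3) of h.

saddle point

The mixed partial ∂²h/∂s∂t is 0, so the Hessian at any point is diag(h_ss, h_tt) = diag(-8(3s^2 + 12s + 8), 12(3t^2 - 18t + 26)).
At (-2, 3): H = diag(32, -12).
The eigenvalues have opposite signs, so H is indefinite: a saddle point.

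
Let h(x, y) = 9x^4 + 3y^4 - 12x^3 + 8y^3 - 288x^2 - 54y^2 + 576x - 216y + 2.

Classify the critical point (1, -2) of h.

local maximum

The mixed partial ∂²h/∂x∂y is 0, so the Hessian at any point is diag(h_xx, h_yy) = diag(36(3x^2 - 2x - 16), 12(3y^2 + 4y - 9)).
At (1, -2): H = diag(-540, -60).
Both eigenvalues are negative, so H is negative definite: a local maximum.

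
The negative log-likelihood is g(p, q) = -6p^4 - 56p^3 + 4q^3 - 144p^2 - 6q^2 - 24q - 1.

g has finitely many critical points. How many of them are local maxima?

g separates as a function of p plus a function of q, so ∇g=0 decouples.
∂g/∂p = -24p(p + 3)(p + 4) = 0 at p ∈ {-4, -3, 0}; ∂g/∂q = 12(q - 2)(q + 1) = 0 at q ∈ {-1, 2}.
The Hessian is diagonal: diag(g_pp, g_qq). Second derivatives: g_pp(-4)=-96, g_pp(-3)=72, g_pp(0)=-288; g_qq(-1)=-36, g_qq(2)=36.
Local maxima occur where both diagonal entries negative: (-4, -1), (0, -1). Count: 2.

2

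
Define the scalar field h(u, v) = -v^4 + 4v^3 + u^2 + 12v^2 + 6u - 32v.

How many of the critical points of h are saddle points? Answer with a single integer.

h separates as a function of u plus a function of v, so ∇h=0 decouples.
∂h/∂u = 2(u + 3) = 0 at u ∈ {-3}; ∂h/∂v = -4(v - 4)(v - 1)(v + 2) = 0 at v ∈ {-2, 1, 4}.
The Hessian is diagonal: diag(h_uu, h_vv). Second derivatives: h_uu(-3)=2; h_vv(-2)=-72, h_vv(1)=36, h_vv(4)=-72.
Saddle points occur where the two diagonal entries have opposite signs: (-3, -2), (-3, 4). Count: 2.

2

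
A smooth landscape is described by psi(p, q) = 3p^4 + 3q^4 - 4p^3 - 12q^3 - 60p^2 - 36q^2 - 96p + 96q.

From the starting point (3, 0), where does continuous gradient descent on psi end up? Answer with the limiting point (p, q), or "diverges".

(4, -2)

psi is separable, so gradient descent decouples: p follows -∂psi/∂p, q follows -∂psi/∂q.
∂psi/∂p = 12(p - 4)(p + 1)(p + 2); at p=3 this is -240, so p increases.
∂psi/∂q = 12(q - 4)(q - 1)(q + 2); at q=0 this is 96, so q decreases.
p converges to its nearest critical value 4 (a local min of the p-part); q converges to -2. The iterate converges to (4, -2).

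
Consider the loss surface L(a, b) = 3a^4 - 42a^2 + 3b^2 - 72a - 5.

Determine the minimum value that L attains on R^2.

L(a,b) separates as P(a) + Q(b) − 5, so its minimum is min P + min Q − 5.
P'(a) = 12(a - 3)(a + 1)(a + 2) vanishes at a ∈ {-2, -1, 3}; Q'(b) = 6b vanishes at b ∈ {0}.
Local minima of P (where P''>0): P(-2)=24, P(3)=-351. Local minima of Q: Q(0)=0.
So the global minimum of L is P(3) + Q(0) − 5 = -351 + 0 − 5 = -356, attained at (3, 0).

-356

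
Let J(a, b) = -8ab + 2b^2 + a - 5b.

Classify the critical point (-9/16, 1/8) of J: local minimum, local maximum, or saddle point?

saddle point

The Hessian of J is constant: H = [[0, -8], [-8, 4]].
det(H) = 0·4 − (-8)² = -64.
Since det(H) < 0, H is indefinite and the critical point is a saddle point.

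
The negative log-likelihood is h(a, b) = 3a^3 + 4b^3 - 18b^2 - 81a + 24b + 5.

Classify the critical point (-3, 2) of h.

The mixed partial ∂²h/∂a∂b is 0, so the Hessian at any point is diag(h_aa, h_bb) = diag(18a, 12(2b - 3)).
At (-3, 2): H = diag(-54, 12).
The eigenvalues have opposite signs, so H is indefinite: a saddle point.

saddle point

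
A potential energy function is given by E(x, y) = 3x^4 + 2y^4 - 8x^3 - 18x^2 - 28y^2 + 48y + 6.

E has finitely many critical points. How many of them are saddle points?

E separates as a function of x plus a function of y, so ∇E=0 decouples.
∂E/∂x = 12x(x - 3)(x + 1) = 0 at x ∈ {-1, 0, 3}; ∂E/∂y = 8(y - 2)(y - 1)(y + 3) = 0 at y ∈ {-3, 1, 2}.
The Hessian is diagonal: diag(E_xx, E_yy). Second derivatives: E_xx(-1)=48, E_xx(0)=-36, E_xx(3)=144; E_yy(-3)=160, E_yy(1)=-32, E_yy(2)=40.
Saddle points occur where the two diagonal entries have opposite signs: (-1, 1), (0, -3), (0, 2), (3, 1). Count: 4.

4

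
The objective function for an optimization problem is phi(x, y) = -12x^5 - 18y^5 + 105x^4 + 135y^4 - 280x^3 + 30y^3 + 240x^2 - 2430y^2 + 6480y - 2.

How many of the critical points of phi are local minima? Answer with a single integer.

phi separates as a function of x plus a function of y, so ∇phi=0 decouples.
∂phi/∂x = -60x(x - 4)(x - 2)(x - 1) = 0 at x ∈ {0, 1, 2, 4}; ∂phi/∂y = -90(y - 4)(y - 3)(y - 2)(y + 3) = 0 at y ∈ {-3, 2, 3, 4}.
The Hessian is diagonal: diag(phi_xx, phi_yy). Second derivatives: phi_xx(0)=480, phi_xx(1)=-180, phi_xx(2)=240, phi_xx(4)=-1440; phi_yy(-3)=18900, phi_yy(2)=-900, phi_yy(3)=540, phi_yy(4)=-1260.
Local minima occur where both diagonal entries positive: (0, -3), (0, 3), (2, -3), (2, 3). Count: 4.

4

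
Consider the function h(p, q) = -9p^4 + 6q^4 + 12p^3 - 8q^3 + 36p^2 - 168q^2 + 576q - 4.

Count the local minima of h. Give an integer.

2

h separates as a function of p plus a function of q, so ∇h=0 decouples.
∂h/∂p = -36p(p - 2)(p + 1) = 0 at p ∈ {-1, 0, 2}; ∂h/∂q = 24(q - 3)(q - 2)(q + 4) = 0 at q ∈ {-4, 2, 3}.
The Hessian is diagonal: diag(h_pp, h_qq). Second derivatives: h_pp(-1)=-108, h_pp(0)=72, h_pp(2)=-216; h_qq(-4)=1008, h_qq(2)=-144, h_qq(3)=168.
Local minima occur where both diagonal entries positive: (0, -4), (0, 3). Count: 2.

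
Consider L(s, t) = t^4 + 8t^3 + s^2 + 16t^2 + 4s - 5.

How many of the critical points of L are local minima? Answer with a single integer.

2

L separates as a function of s plus a function of t, so ∇L=0 decouples.
∂L/∂s = 2(s + 2) = 0 at s ∈ {-2}; ∂L/∂t = 4t(t + 2)(t + 4) = 0 at t ∈ {-4, -2, 0}.
The Hessian is diagonal: diag(L_ss, L_tt). Second derivatives: L_ss(-2)=2; L_tt(-4)=32, L_tt(-2)=-16, L_tt(0)=32.
Local minima occur where both diagonal entries positive: (-2, -4), (-2, 0). Count: 2.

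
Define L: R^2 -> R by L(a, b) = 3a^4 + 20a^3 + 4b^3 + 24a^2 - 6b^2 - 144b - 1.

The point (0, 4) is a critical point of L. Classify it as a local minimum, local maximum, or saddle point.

The mixed partial ∂²L/∂a∂b is 0, so the Hessian at any point is diag(L_aa, L_bb) = diag(12(3a^2 + 10a + 4), 12(2b - 1)).
At (0, 4): H = diag(48, 84).
Both eigenvalues are positive, so H is positive definite: a local minimum.

local minimum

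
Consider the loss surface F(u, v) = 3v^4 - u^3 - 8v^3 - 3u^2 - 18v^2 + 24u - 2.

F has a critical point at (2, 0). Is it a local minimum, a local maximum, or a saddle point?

local maximum

The mixed partial ∂²F/∂u∂v is 0, so the Hessian at any point is diag(F_uu, F_vv) = diag(-6(u + 1), 12(3v^2 - 4v - 3)).
At (2, 0): H = diag(-18, -36).
Both eigenvalues are negative, so H is negative definite: a local maximum.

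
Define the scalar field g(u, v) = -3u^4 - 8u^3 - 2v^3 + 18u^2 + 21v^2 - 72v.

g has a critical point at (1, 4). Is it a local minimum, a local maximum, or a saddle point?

The mixed partial ∂²g/∂u∂v is 0, so the Hessian at any point is diag(g_uu, g_vv) = diag(12(-3u^2 - 4u + 3), 6(-2v + 7)).
At (1, 4): H = diag(-48, -6).
Both eigenvalues are negative, so H is negative definite: a local maximum.

local maximum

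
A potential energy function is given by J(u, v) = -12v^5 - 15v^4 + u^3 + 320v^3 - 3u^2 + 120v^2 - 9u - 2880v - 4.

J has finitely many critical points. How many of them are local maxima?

2

J separates as a function of u plus a function of v, so ∇J=0 decouples.
∂J/∂u = 3(u - 3)(u + 1) = 0 at u ∈ {-1, 3}; ∂J/∂v = -60(v - 3)(v - 2)(v + 2)(v + 4) = 0 at v ∈ {-4, -2, 2, 3}.
The Hessian is diagonal: diag(J_uu, J_vv). Second derivatives: J_uu(-1)=-12, J_uu(3)=12; J_vv(-4)=5040, J_vv(-2)=-2400, J_vv(2)=1440, J_vv(3)=-2100.
Local maxima occur where both diagonal entries negative: (-1, -2), (-1, 3). Count: 2.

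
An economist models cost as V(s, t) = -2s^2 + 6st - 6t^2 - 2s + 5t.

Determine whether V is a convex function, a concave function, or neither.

concave

V is quadratic, so its Hessian is the constant matrix H = [[-4, 6], [6, -12]].
det(H) = 12, tr(H) = -16.
det(H) > 0 and tr(H) < 0, so H is negative definite everywhere: concave.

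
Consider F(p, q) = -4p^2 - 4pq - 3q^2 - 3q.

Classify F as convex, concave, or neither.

concave

F is quadratic, so its Hessian is the constant matrix H = [[-8, -4], [-4, -6]].
det(H) = 32, tr(H) = -14.
det(H) > 0 and tr(H) < 0, so H is negative definite everywhere: concave.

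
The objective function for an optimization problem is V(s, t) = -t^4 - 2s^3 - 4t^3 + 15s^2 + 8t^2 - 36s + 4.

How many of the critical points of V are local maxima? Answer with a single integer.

V separates as a function of s plus a function of t, so ∇V=0 decouples.
∂V/∂s = -6(s - 3)(s - 2) = 0 at s ∈ {2, 3}; ∂V/∂t = -4t(t - 1)(t + 4) = 0 at t ∈ {-4, 0, 1}.
The Hessian is diagonal: diag(V_ss, V_tt). Second derivatives: V_ss(2)=6, V_ss(3)=-6; V_tt(-4)=-80, V_tt(0)=16, V_tt(1)=-20.
Local maxima occur where both diagonal entries negative: (3, -4), (3, 1). Count: 2.

2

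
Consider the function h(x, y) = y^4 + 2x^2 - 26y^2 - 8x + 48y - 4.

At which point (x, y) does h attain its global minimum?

h(x,y) separates as P(x) + Q(y) − 4, so its minimum is min P + min Q − 4.
P'(x) = 4x - 8 vanishes at x ∈ {2}; Q'(y) = 4(y - 3)(y - 1)(y + 4) vanishes at y ∈ {-4, 1, 3}.
Local minima of P (where P''>0): P(2)=-8. Local minima of Q: Q(-4)=-352, Q(3)=-9.
So the global minimum of h is P(2) + Q(-4) − 4 = -8 − 352 − 4 = -364, attained at (2, -4).

(2, -4)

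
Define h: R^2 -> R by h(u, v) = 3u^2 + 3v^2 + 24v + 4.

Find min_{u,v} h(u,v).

h(u,v) separates as P(u) + Q(v) + 4, so its minimum is min P + min Q + 4.
P'(u) = 6u vanishes at u ∈ {0}; Q'(v) = 6v + 24 vanishes at v ∈ {-4}.
Local minima of P (where P''>0): P(0)=0. Local minima of Q: Q(-4)=-48.
So the global minimum of h is P(0) + Q(-4) + 4 = 0 − 48 + 4 = -44, attained at (0, -4).

-44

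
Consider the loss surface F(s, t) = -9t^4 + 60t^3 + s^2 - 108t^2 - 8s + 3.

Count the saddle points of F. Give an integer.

2

F separates as a function of s plus a function of t, so ∇F=0 decouples.
∂F/∂s = 2(s - 4) = 0 at s ∈ {4}; ∂F/∂t = -36t(t - 3)(t - 2) = 0 at t ∈ {0, 2, 3}.
The Hessian is diagonal: diag(F_ss, F_tt). Second derivatives: F_ss(4)=2; F_tt(0)=-216, F_tt(2)=72, F_tt(3)=-108.
Saddle points occur where the two diagonal entries have opposite signs: (4, 0), (4, 3). Count: 2.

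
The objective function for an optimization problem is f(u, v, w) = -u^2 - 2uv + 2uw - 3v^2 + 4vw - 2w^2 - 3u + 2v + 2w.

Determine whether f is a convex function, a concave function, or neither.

concave

f is quadratic, so its Hessian is the constant matrix H = [[-2, -2, 2], [-2, -6, 4], [2, 4, -4]].
Leading principal minors: -2, 8, -8.
Signs alternate −, +, − ⇒ H ≺ 0 ⇒ concave.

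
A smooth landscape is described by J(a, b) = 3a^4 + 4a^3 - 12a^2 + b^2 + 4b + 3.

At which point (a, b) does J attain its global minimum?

J(a,b) separates as P(a) + Q(b) + 3, so its minimum is min P + min Q + 3.
P'(a) = 12a(a - 1)(a + 2) vanishes at a ∈ {-2, 0, 1}; Q'(b) = 2b + 4 vanishes at b ∈ {-2}.
Local minima of P (where P''>0): P(-2)=-32, P(1)=-5. Local minima of Q: Q(-2)=-4.
So the global minimum of J is P(-2) + Q(-2) + 3 = -32 − 4 + 3 = -33, attained at (-2, -2).

(-2, -2)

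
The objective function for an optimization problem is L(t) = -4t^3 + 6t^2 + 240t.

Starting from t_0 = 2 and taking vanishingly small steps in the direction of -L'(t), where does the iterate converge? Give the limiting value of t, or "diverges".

-4

L'(t) = -12(t - 5)(t + 4), so L'(2) = 216.
Gradient descent moves in the -L' direction, i.e. t is decreasing.
The nearest critical point in that direction is t = -4, where L'' = 108 > 0 (a local minimum). The iterate converges there.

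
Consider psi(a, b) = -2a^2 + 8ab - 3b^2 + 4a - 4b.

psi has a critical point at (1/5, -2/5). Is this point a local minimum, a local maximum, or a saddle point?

saddle point

The Hessian of psi is constant: H = [[-4, 8], [8, -6]].
det(H) = (-4)·(-6) − 8² = -40.
Since det(H) < 0, H is indefinite and the critical point is a saddle point.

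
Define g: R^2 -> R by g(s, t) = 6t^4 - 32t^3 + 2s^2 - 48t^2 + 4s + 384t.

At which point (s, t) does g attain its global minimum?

(-1, -2)

g(s,t) separates as P(s) + Q(t), so its minimum is min P + min Q.
P'(s) = 4s + 4 vanishes at s ∈ {-1}; Q'(t) = 24(t - 4)(t - 2)(t + 2) vanishes at t ∈ {-2, 2, 4}.
Local minima of P (where P''>0): P(-1)=-2. Local minima of Q: Q(-2)=-608, Q(4)=256.
So the global minimum of g is P(-1) + Q(-2) = -2 − 608 = -610, attained at (-1, -2).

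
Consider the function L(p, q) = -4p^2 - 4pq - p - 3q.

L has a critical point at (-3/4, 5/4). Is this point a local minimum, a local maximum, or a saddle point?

saddle point

The Hessian of L is constant: H = [[-8, -4], [-4, 0]].
det(H) = (-8)·0 − (-4)² = -16.
Since det(H) < 0, H is indefinite and the critical point is a saddle point.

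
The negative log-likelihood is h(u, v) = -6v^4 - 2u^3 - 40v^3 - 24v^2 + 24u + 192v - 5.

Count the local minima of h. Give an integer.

h separates as a function of u plus a function of v, so ∇h=0 decouples.
∂h/∂u = -6(u - 2)(u + 2) = 0 at u ∈ {-2, 2}; ∂h/∂v = -24(v - 1)(v + 2)(v + 4) = 0 at v ∈ {-4, -2, 1}.
The Hessian is diagonal: diag(h_uu, h_vv). Second derivatives: h_uu(-2)=24, h_uu(2)=-24; h_vv(-4)=-240, h_vv(-2)=144, h_vv(1)=-360.
Local minima occur where both diagonal entries positive: (-2, -2). Count: 1.

1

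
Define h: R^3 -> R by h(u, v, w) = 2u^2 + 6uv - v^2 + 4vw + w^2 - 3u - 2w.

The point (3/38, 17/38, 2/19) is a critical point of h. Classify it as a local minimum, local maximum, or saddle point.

The Hessian is constant: H = [[4, 6, 0], [6, -2, 4], [0, 4, 2]].
Leading principal minors: Δ₁ = 4, Δ₂ = -44, Δ₃ = -152.
The minors fit neither the all-positive nor the alternating-sign pattern, so H is indefinite: a saddle point.

saddle point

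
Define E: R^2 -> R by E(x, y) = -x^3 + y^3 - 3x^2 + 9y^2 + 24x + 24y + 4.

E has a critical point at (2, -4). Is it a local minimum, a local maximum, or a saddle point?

The mixed partial ∂²E/∂x∂y is 0, so the Hessian at any point is diag(E_xx, E_yy) = diag(-6(x + 1), 6(y + 3)).
At (2, -4): H = diag(-18, -6).
Both eigenvalues are negative, so H is negative definite: a local maximum.

local maximum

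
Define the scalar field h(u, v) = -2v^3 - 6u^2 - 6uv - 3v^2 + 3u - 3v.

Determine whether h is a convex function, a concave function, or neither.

The term -2v^3 is cubic, so the Hessian is not constant.
∂²h/∂v² = -12v - 6, which takes both signs as v varies (negative for sufficiently large v). A diagonal entry of the Hessian changing sign means the Hessian is neither positive- nor negative-semidefinite on all of R^2.

neither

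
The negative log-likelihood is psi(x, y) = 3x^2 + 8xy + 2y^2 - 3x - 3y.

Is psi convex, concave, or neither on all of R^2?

neither

psi is quadratic, so its Hessian is the constant matrix H = [[6, 8], [8, 4]].
det(H) = -40, tr(H) = 10.
det(H) < 0, so H is indefinite: neither convex nor concave.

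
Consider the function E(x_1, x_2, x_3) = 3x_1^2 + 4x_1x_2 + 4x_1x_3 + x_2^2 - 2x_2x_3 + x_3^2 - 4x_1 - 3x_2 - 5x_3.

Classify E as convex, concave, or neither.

E is quadratic, so its Hessian is the constant matrix H = [[6, 4, 4], [4, 2, -2], [4, -2, 2]].
Leading principal minors: 6, -4, -128.
Neither pattern holds ⇒ H is indefinite ⇒ neither convex nor concave.

neither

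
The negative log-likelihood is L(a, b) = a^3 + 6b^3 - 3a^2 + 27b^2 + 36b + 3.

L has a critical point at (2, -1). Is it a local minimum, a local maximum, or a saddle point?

The mixed partial ∂²L/∂a∂b is 0, so the Hessian at any point is diag(L_aa, L_bb) = diag(6(a - 1), 18(2b + 3)).
At (2, -1): H = diag(6, 18).
Both eigenvalues are positive, so H is positive definite: a local minimum.

local minimum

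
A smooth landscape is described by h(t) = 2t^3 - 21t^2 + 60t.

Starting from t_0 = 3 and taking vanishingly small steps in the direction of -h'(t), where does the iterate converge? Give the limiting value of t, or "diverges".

h'(t) = 6(t - 5)(t - 2), so h'(3) = -12.
Gradient descent moves in the -h' direction, i.e. t is increasing.
The nearest critical point in that direction is t = 5, where h'' = 18 > 0 (a local minimum). The iterate converges there.

5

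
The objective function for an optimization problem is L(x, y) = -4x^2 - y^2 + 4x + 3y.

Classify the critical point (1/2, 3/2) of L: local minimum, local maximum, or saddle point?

local maximum

The Hessian of L is constant: H = [[-8, 0], [0, -2]].
det(H) = (-8)·(-2) − 0² = 16.
det(H) > 0 and tr(H) = -10 < 0, so H is negative definite and the point is a local maximum.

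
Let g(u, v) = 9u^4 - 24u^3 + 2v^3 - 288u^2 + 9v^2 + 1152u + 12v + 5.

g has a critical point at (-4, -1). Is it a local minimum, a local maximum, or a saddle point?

The mixed partial ∂²g/∂u∂v is 0, so the Hessian at any point is diag(g_uu, g_vv) = diag(36(3u^2 - 4u - 16), 6(2v + 3)).
At (-4, -1): H = diag(1728, 6).
Both eigenvalues are positive, so H is positive definite: a local minimum.

local minimum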